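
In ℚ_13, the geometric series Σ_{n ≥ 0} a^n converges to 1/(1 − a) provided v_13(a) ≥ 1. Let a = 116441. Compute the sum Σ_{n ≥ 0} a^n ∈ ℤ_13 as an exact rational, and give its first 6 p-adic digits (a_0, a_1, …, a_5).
Σ a^n = 1/(1 − a) = -1/116440;  first 6 digits = (1, 0, 0, 1, 4, 0)

v_13(a) = 3 ≥ 1, so the series converges in ℤ_13 to 1/(1 − a) = 1/(1 − 116441) = -1/116440. Expand this rational in ℤ_13: compute digits iteratively via d_i = x_i mod 13, x_{i+1} = (x_i − d_i)/13. The first 6 digits are (1, 0, 0, 1, 4, 0).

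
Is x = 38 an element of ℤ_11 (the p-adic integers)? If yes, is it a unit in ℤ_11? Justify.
x ∈ ℤ_11^× (unit); v_11(x) = 0

ℤ_11 = {x ∈ ℚ_11 : v_11(x) ≥ 0} and ℤ_11^× = {x ∈ ℤ_11 : v_11(x) = 0}. Here v_11(38) = v_11(num) − v_11(den) = 0; compare against these criteria.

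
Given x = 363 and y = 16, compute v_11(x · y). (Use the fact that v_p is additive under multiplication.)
v_11(5808) = 2

v_p(x) = 2 (factor: 363 = 11^2 · 3); v_p(y) = 0 (factor: 16 = 11^0 · 16). Additivity: v_p(xy) = v_p(x) + v_p(y) = 2 + 0 = 2. (Direct check: xy = 5808 = 11^2 · (48).)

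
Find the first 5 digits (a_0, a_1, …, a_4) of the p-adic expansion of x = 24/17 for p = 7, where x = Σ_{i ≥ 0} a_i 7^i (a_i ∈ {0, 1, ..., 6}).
(a_0, …, a_4) = (1, 5, 3, 4, 1)

v_7(24/17) = 0 (numerator and denominator both coprime to 7), so x ∈ ℤ_7^×. Compute digits iteratively via a_i = x_i mod 7, x_{i+1} = (x_i − a_i)/7, with x_0 = x:
  x_0 = 24/17;  a_0 = 1;  x_1 = (x_0 − 1)/7 = 1/17
  x_1 = 1/17;  a_1 = 5;  x_2 = (x_1 − 5)/7 = -12/17
  x_2 = -12/17;  a_2 = 3;  x_3 = (x_2 − 3)/7 = -9/17
  x_3 = -9/17;  a_3 = 4;  x_4 = (x_3 − 4)/7 = -11/17
  x_4 = -11/17;  a_4 = 1;  x_5 = (x_4 − 1)/7 = -4/17
Digits: (1, 5, 3, 4, 1).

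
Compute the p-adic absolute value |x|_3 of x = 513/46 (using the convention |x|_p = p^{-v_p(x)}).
|513/46|_3 = 1/27

Step 1 — compute v_3(x) by factoring powers of 3 out of the numerator and denominator: v_3(513/46) = 3. Step 2 — apply |x|_p = p^{-v_p(x)} = 3^{-3} = 1/27.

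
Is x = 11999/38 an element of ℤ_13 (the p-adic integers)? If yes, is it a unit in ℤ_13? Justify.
x ∈ ℤ_13 but not a unit; v_13(x) = 2 > 0

ℤ_13 = {x ∈ ℚ_13 : v_13(x) ≥ 0} and ℤ_13^× = {x ∈ ℤ_13 : v_13(x) = 0}. Here v_13(11999/38) = v_13(num) − v_13(den) = 2; compare against these criteria.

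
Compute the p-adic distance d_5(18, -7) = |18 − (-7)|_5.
d_5(18, -7) = 1/25

Step 1 — x − y = 18 − (-7) = 25. Step 2 — v_5(25) = 2 (factor: 25 = (5^2 · 1); the sign does not affect v_p). Step 3 — |x − y|_5 = 5^{-2} = 1/25.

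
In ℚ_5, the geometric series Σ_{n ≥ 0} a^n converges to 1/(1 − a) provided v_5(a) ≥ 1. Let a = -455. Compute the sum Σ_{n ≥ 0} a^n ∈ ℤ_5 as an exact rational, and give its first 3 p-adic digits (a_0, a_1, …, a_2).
Σ a^n = 1/(1 − a) = 1/456;  first 3 digits = (1, 4, 2)

v_5(a) = 1 ≥ 1, so the series converges in ℤ_5 to 1/(1 − a) = 1/(1 − (-455)) = 1/456. Expand this rational in ℤ_5: compute digits iteratively via d_i = x_i mod 5, x_{i+1} = (x_i − d_i)/5. The first 3 digits are (1, 4, 2).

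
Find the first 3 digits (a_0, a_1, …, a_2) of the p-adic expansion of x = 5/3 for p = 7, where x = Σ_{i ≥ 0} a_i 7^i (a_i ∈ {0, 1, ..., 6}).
(a_0, …, a_2) = (4, 2, 2)

v_7(5/3) = 0 (numerator and denominator both coprime to 7), so x ∈ ℤ_7^×. Compute digits iteratively via a_i = x_i mod 7, x_{i+1} = (x_i − a_i)/7, with x_0 = x:
  x_0 = 5/3;  a_0 = 4;  x_1 = (x_0 − 4)/7 = -1/3
  x_1 = -1/3;  a_1 = 2;  x_2 = (x_1 − 2)/7 = -1/3
  x_2 = -1/3;  a_2 = 2;  x_3 = (x_2 − 2)/7 = -1/3
Digits: (4, 2, 2).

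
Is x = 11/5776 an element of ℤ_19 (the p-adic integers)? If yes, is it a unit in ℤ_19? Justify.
x ∉ ℤ_19 (v_19(x) = -2 < 0)

ℤ_19 = {x ∈ ℚ_19 : v_19(x) ≥ 0} and ℤ_19^× = {x ∈ ℤ_19 : v_19(x) = 0}. Here v_19(11/5776) = v_19(num) − v_19(den) = -2; compare against these criteria.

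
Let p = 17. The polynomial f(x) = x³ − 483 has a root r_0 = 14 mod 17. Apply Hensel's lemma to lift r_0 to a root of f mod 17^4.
r_3 = 15076 (mod 83521)

Hensel: r_{i+1} = r_i − f(r_i)/f′(r_i) mod 17^{i+2}, where f′(x) = 3x². Iterate:
  r_0 = 14 (mod 17)
  r_1 = 48 (mod 289)
  r_2 = 337 (mod 4913)
  r_3 = 15076 (mod 83521)
Final: r = 15076 with f(r) ≡ 0 mod 17^4.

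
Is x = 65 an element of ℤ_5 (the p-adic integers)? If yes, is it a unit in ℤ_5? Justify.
x ∈ ℤ_5 but not a unit; v_5(x) = 1 > 0

ℤ_5 = {x ∈ ℚ_5 : v_5(x) ≥ 0} and ℤ_5^× = {x ∈ ℤ_5 : v_5(x) = 0}. Here v_5(65) = v_5(num) − v_5(den) = 1; compare against these criteria.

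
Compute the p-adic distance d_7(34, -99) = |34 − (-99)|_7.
d_7(34, -99) = 1/7

Step 1 — x − y = 34 − (-99) = 133. Step 2 — v_7(133) = 1 (factor: 133 = (7^1 · 19); the sign does not affect v_p). Step 3 — |x − y|_7 = 7^{-1} = 1/7.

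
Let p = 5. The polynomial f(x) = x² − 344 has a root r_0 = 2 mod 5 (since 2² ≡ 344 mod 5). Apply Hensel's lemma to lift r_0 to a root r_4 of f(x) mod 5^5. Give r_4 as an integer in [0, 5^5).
r_4 = 437 (mod 3125)

Hensel's recurrence: r_{i+1} = r_i − f(r_i)·(f′(r_i))^{-1} mod 5^{i+2}, with f′(x) = 2x. Iterate:
  r_0 = 2 (mod 5)
  r_1 = 12 (mod 25)
  r_2 = 62 (mod 125)
  r_3 = 437 (mod 625)
  r_4 = 437 (mod 3125)
Final: r_4 = 437, and one checks f(r_4) ≡ 0 mod 5^5.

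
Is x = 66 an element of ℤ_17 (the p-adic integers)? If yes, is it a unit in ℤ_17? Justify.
x ∈ ℤ_17^× (unit); v_17(x) = 0

ℤ_17 = {x ∈ ℚ_17 : v_17(x) ≥ 0} and ℤ_17^× = {x ∈ ℤ_17 : v_17(x) = 0}. Here v_17(66) = v_17(num) − v_17(den) = 0; compare against these criteria.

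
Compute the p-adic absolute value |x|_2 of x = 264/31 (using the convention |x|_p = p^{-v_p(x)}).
|264/31|_2 = 1/8

Step 1 — compute v_2(x) by factoring powers of 2 out of the numerator and denominator: v_2(264/31) = 3. Step 2 — apply |x|_p = p^{-v_p(x)} = 2^{-3} = 1/8.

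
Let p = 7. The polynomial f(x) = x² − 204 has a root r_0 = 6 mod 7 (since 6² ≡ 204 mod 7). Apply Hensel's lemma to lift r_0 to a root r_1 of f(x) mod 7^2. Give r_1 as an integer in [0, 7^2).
r_1 = 20 (mod 49)

Hensel's recurrence: r_{i+1} = r_i − f(r_i)·(f′(r_i))^{-1} mod 7^{i+2}, with f′(x) = 2x. Iterate:
  r_0 = 6 (mod 7)
  r_1 = 20 (mod 49)
Final: r_1 = 20, and one checks f(r_1) ≡ 0 mod 7^2.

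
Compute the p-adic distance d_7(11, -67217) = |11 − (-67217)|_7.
d_7(11, -67217) = 1/16807

Step 1 — x − y = 11 − (-67217) = 67228. Step 2 — v_7(67228) = 5 (factor: 67228 = (7^5 · 4); the sign does not affect v_p). Step 3 — |x − y|_7 = 7^{-5} = 1/16807.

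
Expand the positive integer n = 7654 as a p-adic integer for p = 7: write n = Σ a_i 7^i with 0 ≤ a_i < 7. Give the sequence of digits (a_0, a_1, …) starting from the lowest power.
(a_0, a_1, …) = (3, 1, 2, 1, 3)

Repeated division by 7 gives the digits low-to-high: 7654 = 3 + 1·7^1 + 2·7^2 + 1·7^3 + 3·7^4. Digit sequence: (3, 1, 2, 1, 3).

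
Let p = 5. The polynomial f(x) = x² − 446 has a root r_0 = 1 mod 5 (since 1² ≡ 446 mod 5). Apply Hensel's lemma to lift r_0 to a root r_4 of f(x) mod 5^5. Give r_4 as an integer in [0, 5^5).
r_4 = 1986 (mod 3125)

Hensel's recurrence: r_{i+1} = r_i − f(r_i)·(f′(r_i))^{-1} mod 5^{i+2}, with f′(x) = 2x. Iterate:
  r_0 = 1 (mod 5)
  r_1 = 11 (mod 25)
  r_2 = 111 (mod 125)
  r_3 = 111 (mod 625)
  r_4 = 1986 (mod 3125)
Final: r_4 = 1986, and one checks f(r_4) ≡ 0 mod 5^5.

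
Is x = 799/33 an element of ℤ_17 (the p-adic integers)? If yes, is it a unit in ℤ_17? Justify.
x ∈ ℤ_17 but not a unit; v_17(x) = 1 > 0

ℤ_17 = {x ∈ ℚ_17 : v_17(x) ≥ 0} and ℤ_17^× = {x ∈ ℤ_17 : v_17(x) = 0}. Here v_17(799/33) = v_17(num) − v_17(den) = 1; compare against these criteria.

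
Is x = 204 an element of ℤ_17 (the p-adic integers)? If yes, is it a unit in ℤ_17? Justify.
x ∈ ℤ_17 but not a unit; v_17(x) = 1 > 0

ℤ_17 = {x ∈ ℚ_17 : v_17(x) ≥ 0} and ℤ_17^× = {x ∈ ℤ_17 : v_17(x) = 0}. Here v_17(204) = v_17(num) − v_17(den) = 1; compare against these criteria.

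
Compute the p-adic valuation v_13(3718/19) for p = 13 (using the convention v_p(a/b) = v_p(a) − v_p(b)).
v_13(3718/19) = 2

Factor powers of 13 from the numerator and denominator of the reduced fraction: 3718 = 13^2 · 22 and 19 = 13^0 · 19. Apply v_p(a/b) = v_p(a) − v_p(b): v_13(3718/19) = 2 − 0 = 2.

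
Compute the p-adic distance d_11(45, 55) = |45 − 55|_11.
d_11(45, 55) = 1

Step 1 — x − y = 45 − 55 = -10. Step 2 — v_11(-10) = 0 (factor: -10 = −(11^0 · 10); the sign does not affect v_p). Step 3 — |x − y|_11 = 11^{0} = 1.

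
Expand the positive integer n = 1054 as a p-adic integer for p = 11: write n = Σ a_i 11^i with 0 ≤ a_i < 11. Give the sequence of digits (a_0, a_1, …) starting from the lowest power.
(a_0, a_1, …) = (9, 7, 8)

Repeated division by 11 gives the digits low-to-high: 1054 = 9 + 7·11^1 + 8·11^2. Digit sequence: (9, 7, 8).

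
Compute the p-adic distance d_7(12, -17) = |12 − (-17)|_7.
d_7(12, -17) = 1

Step 1 — x − y = 12 − (-17) = 29. Step 2 — v_7(29) = 0 (factor: 29 = (7^0 · 29); the sign does not affect v_p). Step 3 — |x − y|_7 = 7^{0} = 1.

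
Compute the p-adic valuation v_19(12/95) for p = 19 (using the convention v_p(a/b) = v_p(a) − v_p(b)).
v_19(12/95) = -1

Factor powers of 19 from the numerator and denominator of the reduced fraction: 12 = 19^0 · 12 and 95 = 19^1 · 5. Apply v_p(a/b) = v_p(a) − v_p(b): v_19(12/95) = 0 − 1 = -1.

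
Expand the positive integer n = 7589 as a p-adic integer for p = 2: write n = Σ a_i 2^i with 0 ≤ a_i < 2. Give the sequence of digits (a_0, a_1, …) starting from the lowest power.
(a_0, a_1, …) = (1, 0, 1, 0, 0, 1, 0, 1, 1, 0, 1, 1, 1)

Repeated division by 2 gives the digits low-to-high: 7589 = 1 + 1·2^2 + 1·2^5 + 1·2^7 + 1·2^8 + 1·2^10 + 1·2^11 + 1·2^12. Digit sequence: (1, 0, 1, 0, 0, 1, 0, 1, 1, 0, 1, 1, 1).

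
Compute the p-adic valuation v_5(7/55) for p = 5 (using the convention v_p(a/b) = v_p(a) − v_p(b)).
v_5(7/55) = -1

Factor powers of 5 from the numerator and denominator of the reduced fraction: 7 = 5^0 · 7 and 55 = 5^1 · 11. Apply v_p(a/b) = v_p(a) − v_p(b): v_5(7/55) = 0 − 1 = -1.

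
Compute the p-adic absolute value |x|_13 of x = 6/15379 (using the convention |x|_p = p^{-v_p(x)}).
|6/15379|_13 = 2197

Step 1 — compute v_13(x) by factoring powers of 13 out of the numerator and denominator: v_13(6/15379) = -3. Step 2 — apply |x|_p = p^{-v_p(x)} = 13^{3} = 2197.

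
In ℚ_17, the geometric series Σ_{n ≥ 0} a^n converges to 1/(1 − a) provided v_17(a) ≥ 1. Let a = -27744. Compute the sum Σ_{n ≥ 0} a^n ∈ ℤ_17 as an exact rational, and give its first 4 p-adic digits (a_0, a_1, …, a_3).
Σ a^n = 1/(1 − a) = 1/27745;  first 4 digits = (1, 0, 6, 11)

v_17(a) = 2 ≥ 1, so the series converges in ℤ_17 to 1/(1 − a) = 1/(1 − (-27744)) = 1/27745. Expand this rational in ℤ_17: compute digits iteratively via d_i = x_i mod 17, x_{i+1} = (x_i − d_i)/17. The first 4 digits are (1, 0, 6, 11).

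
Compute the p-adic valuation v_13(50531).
v_13(50531) = 3

v_13(n) is the largest exponent k such that 13^k divides n. Factor out: 50531 = 13^3 · 23. (Sign doesn't affect v_p.) So v_13(50531) = 3.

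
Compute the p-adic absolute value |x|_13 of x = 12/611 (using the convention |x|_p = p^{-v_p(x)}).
|12/611|_13 = 13

Step 1 — compute v_13(x) by factoring powers of 13 out of the numerator and denominator: v_13(12/611) = -1. Step 2 — apply |x|_p = p^{-v_p(x)} = 13^{1} = 13.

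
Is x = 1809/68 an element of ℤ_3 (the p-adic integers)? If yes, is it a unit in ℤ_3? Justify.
x ∈ ℤ_3 but not a unit; v_3(x) = 3 > 0

ℤ_3 = {x ∈ ℚ_3 : v_3(x) ≥ 0} and ℤ_3^× = {x ∈ ℤ_3 : v_3(x) = 0}. Here v_3(1809/68) = v_3(num) − v_3(den) = 3; compare against these criteria.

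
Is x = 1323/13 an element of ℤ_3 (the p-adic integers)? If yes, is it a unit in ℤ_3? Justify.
x ∈ ℤ_3 but not a unit; v_3(x) = 3 > 0

ℤ_3 = {x ∈ ℚ_3 : v_3(x) ≥ 0} and ℤ_3^× = {x ∈ ℤ_3 : v_3(x) = 0}. Here v_3(1323/13) = v_3(num) − v_3(den) = 3; compare against these criteria.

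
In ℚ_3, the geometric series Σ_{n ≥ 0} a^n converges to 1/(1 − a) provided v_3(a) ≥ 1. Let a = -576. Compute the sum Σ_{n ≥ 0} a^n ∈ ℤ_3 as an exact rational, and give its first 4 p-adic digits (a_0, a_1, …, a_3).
Σ a^n = 1/(1 − a) = 1/577;  first 4 digits = (1, 0, 2, 2)

v_3(a) = 2 ≥ 1, so the series converges in ℤ_3 to 1/(1 − a) = 1/(1 − (-576)) = 1/577. Expand this rational in ℤ_3: compute digits iteratively via d_i = x_i mod 3, x_{i+1} = (x_i − d_i)/3. The first 4 digits are (1, 0, 2, 2).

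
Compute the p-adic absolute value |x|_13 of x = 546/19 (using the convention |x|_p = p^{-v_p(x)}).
|546/19|_13 = 1/13

Step 1 — compute v_13(x) by factoring powers of 13 out of the numerator and denominator: v_13(546/19) = 1. Step 2 — apply |x|_p = p^{-v_p(x)} = 13^{-1} = 1/13.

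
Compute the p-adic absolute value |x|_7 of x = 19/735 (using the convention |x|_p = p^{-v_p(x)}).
|19/735|_7 = 49

Step 1 — compute v_7(x) by factoring powers of 7 out of the numerator and denominator: v_7(19/735) = -2. Step 2 — apply |x|_p = p^{-v_p(x)} = 7^{2} = 49.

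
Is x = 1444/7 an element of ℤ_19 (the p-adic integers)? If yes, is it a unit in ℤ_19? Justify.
x ∈ ℤ_19 but not a unit; v_19(x) = 2 > 0

ℤ_19 = {x ∈ ℚ_19 : v_19(x) ≥ 0} and ℤ_19^× = {x ∈ ℤ_19 : v_19(x) = 0}. Here v_19(1444/7) = v_19(num) − v_19(den) = 2; compare against these criteria.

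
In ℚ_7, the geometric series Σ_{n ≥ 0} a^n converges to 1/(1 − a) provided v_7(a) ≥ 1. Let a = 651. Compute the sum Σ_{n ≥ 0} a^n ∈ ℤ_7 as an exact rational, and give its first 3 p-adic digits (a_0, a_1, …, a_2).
Σ a^n = 1/(1 − a) = -1/650;  first 3 digits = (1, 2, 3)

v_7(a) = 1 ≥ 1, so the series converges in ℤ_7 to 1/(1 − a) = 1/(1 − 651) = -1/650. Expand this rational in ℤ_7: compute digits iteratively via d_i = x_i mod 7, x_{i+1} = (x_i − d_i)/7. The first 3 digits are (1, 2, 3).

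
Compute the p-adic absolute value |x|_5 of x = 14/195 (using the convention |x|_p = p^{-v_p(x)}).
|14/195|_5 = 5

Step 1 — compute v_5(x) by factoring powers of 5 out of the numerator and denominator: v_5(14/195) = -1. Step 2 — apply |x|_p = p^{-v_p(x)} = 5^{1} = 5.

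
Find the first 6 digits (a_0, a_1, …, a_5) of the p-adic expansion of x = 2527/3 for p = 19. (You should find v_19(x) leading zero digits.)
(a_0, …, a_5) = (0, 0, 15, 12, 12, 12)

v_19(2527/3) = 2, so a_0 = ... = a_1 = 0. Factor out: x = 19^2 · u with u = 7/3 a unit in ℤ_19. Expand u iteratively via a_{v+i} = u_i mod 19, u_{i+1} = (u_i − a_{v+i})/19:
  u_0 = 7/3;  a_2 = 15;  u_1 = (u_0 − 15)/19 = -2/3
  u_1 = -2/3;  a_3 = 12;  u_2 = (u_1 − 12)/19 = -2/3
  u_2 = -2/3;  a_4 = 12;  u_3 = (u_2 − 12)/19 = -2/3
  u_3 = -2/3;  a_5 = 12;  u_4 = (u_3 − 12)/19 = -2/3
Digits: (0, 0, 15, 12, 12, 12).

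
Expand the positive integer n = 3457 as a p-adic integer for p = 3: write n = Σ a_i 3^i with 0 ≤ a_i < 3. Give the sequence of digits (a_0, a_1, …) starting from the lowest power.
(a_0, a_1, …) = (1, 0, 0, 2, 0, 2, 1, 1)

Repeated division by 3 gives the digits low-to-high: 3457 = 1 + 2·3^3 + 2·3^5 + 1·3^6 + 1·3^7. Digit sequence: (1, 0, 0, 2, 0, 2, 1, 1).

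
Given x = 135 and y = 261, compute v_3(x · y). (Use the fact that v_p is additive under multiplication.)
v_3(35235) = 5

v_p(x) = 3 (factor: 135 = 3^3 · 5); v_p(y) = 2 (factor: 261 = 3^2 · 29). Additivity: v_p(xy) = v_p(x) + v_p(y) = 3 + 2 = 5. (Direct check: xy = 35235 = 3^5 · (145).)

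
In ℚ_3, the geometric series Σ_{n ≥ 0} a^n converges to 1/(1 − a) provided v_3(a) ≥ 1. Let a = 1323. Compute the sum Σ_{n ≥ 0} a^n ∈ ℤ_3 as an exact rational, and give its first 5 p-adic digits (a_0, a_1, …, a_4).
Σ a^n = 1/(1 − a) = -1/1322;  first 5 digits = (1, 0, 0, 1, 1)

v_3(a) = 3 ≥ 1, so the series converges in ℤ_3 to 1/(1 − a) = 1/(1 − 1323) = -1/1322. Expand this rational in ℤ_3: compute digits iteratively via d_i = x_i mod 3, x_{i+1} = (x_i − d_i)/3. The first 5 digits are (1, 0, 0, 1, 1).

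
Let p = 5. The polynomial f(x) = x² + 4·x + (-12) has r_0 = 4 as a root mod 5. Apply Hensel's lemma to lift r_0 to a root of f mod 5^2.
r_1 = 19 (mod 25)

Hensel: r_{i+1} = r_i − f(r_i)·(f′(r_i))^{-1} mod 5^{i+2}, f′(x) = 2x + 4. Iterate:
  r_0 = 4 (mod 5)
  r_1 = 19 (mod 25)
Final: r = 19 satisfies f(r) ≡ 0 mod 5^2.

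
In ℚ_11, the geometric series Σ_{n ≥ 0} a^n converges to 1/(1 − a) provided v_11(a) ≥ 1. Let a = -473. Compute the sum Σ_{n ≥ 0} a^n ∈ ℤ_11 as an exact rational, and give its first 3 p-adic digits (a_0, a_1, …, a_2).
Σ a^n = 1/(1 − a) = 1/474;  first 3 digits = (1, 1, 8)

v_11(a) = 1 ≥ 1, so the series converges in ℤ_11 to 1/(1 − a) = 1/(1 − (-473)) = 1/474. Expand this rational in ℤ_11: compute digits iteratively via d_i = x_i mod 11, x_{i+1} = (x_i − d_i)/11. The first 3 digits are (1, 1, 8).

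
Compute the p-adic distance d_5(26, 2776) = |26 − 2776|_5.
d_5(26, 2776) = 1/125

Step 1 — x − y = 26 − 2776 = -2750. Step 2 — v_5(-2750) = 3 (factor: -2750 = −(5^3 · 22); the sign does not affect v_p). Step 3 — |x − y|_5 = 5^{-3} = 1/125.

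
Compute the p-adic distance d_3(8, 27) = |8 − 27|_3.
d_3(8, 27) = 1

Step 1 — x − y = 8 − 27 = -19. Step 2 — v_3(-19) = 0 (factor: -19 = −(3^0 · 19); the sign does not affect v_p). Step 3 — |x − y|_3 = 3^{0} = 1.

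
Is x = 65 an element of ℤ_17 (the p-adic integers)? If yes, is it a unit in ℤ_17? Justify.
x ∈ ℤ_17^× (unit); v_17(x) = 0

ℤ_17 = {x ∈ ℚ_17 : v_17(x) ≥ 0} and ℤ_17^× = {x ∈ ℤ_17 : v_17(x) = 0}. Here v_17(65) = v_17(num) − v_17(den) = 0; compare against these criteria.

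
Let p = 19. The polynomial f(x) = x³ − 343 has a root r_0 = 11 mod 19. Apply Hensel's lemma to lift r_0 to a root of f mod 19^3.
r_2 = 6015 (mod 6859)

Hensel: r_{i+1} = r_i − f(r_i)/f′(r_i) mod 19^{i+2}, where f′(x) = 3x². Iterate:
  r_0 = 11 (mod 19)
  r_1 = 239 (mod 361)
  r_2 = 6015 (mod 6859)
Final: r = 6015 with f(r) ≡ 0 mod 19^3.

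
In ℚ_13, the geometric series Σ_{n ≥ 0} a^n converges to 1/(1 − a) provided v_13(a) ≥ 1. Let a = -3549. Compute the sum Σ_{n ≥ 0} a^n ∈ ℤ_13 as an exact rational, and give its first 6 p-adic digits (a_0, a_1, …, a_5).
Σ a^n = 1/(1 − a) = 1/3550;  first 6 digits = (1, 0, 5, 11, 11, 7)

v_13(a) = 2 ≥ 1, so the series converges in ℤ_13 to 1/(1 − a) = 1/(1 − (-3549)) = 1/3550. Expand this rational in ℤ_13: compute digits iteratively via d_i = x_i mod 13, x_{i+1} = (x_i − d_i)/13. The first 6 digits are (1, 0, 5, 11, 11, 7).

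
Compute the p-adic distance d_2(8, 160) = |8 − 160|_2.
d_2(8, 160) = 1/8

Step 1 — x − y = 8 − 160 = -152. Step 2 — v_2(-152) = 3 (factor: -152 = −(2^3 · 19); the sign does not affect v_p). Step 3 — |x − y|_2 = 2^{-3} = 1/8.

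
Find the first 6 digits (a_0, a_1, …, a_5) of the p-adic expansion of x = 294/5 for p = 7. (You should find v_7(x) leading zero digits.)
(a_0, …, a_5) = (0, 0, 4, 1, 4, 5)

v_7(294/5) = 2, so a_0 = ... = a_1 = 0. Factor out: x = 7^2 · u with u = 6/5 a unit in ℤ_7. Expand u iteratively via a_{v+i} = u_i mod 7, u_{i+1} = (u_i − a_{v+i})/7:
  u_0 = 6/5;  a_2 = 4;  u_1 = (u_0 − 4)/7 = -2/5
  u_1 = -2/5;  a_3 = 1;  u_2 = (u_1 − 1)/7 = -1/5
  u_2 = -1/5;  a_4 = 4;  u_3 = (u_2 − 4)/7 = -3/5
  u_3 = -3/5;  a_5 = 5;  u_4 = (u_3 − 5)/7 = -4/5
Digits: (0, 0, 4, 1, 4, 5).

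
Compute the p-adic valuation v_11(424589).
v_11(424589) = 4

v_11(n) is the largest exponent k such that 11^k divides n. Factor out: 424589 = 11^4 · 29. (Sign doesn't affect v_p.) So v_11(424589) = 4.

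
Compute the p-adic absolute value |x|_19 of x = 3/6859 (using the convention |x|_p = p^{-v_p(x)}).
|3/6859|_19 = 6859

Step 1 — compute v_19(x) by factoring powers of 19 out of the numerator and denominator: v_19(3/6859) = -3. Step 2 — apply |x|_p = p^{-v_p(x)} = 19^{3} = 6859.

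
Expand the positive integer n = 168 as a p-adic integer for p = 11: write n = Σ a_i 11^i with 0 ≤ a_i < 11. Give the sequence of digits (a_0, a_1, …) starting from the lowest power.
(a_0, a_1, …) = (3, 4, 1)

Repeated division by 11 gives the digits low-to-high: 168 = 3 + 4·11^1 + 1·11^2. Digit sequence: (3, 4, 1).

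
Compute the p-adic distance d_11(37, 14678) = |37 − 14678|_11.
d_11(37, 14678) = 1/14641

Step 1 — x − y = 37 − 14678 = -14641. Step 2 — v_11(-14641) = 4 (factor: -14641 = −(11^4 · 1); the sign does not affect v_p). Step 3 — |x − y|_11 = 11^{-4} = 1/14641.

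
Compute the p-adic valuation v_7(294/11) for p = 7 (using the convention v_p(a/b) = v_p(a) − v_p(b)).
v_7(294/11) = 2

Factor powers of 7 from the numerator and denominator of the reduced fraction: 294 = 7^2 · 6 and 11 = 7^0 · 11. Apply v_p(a/b) = v_p(a) − v_p(b): v_7(294/11) = 2 − 0 = 2.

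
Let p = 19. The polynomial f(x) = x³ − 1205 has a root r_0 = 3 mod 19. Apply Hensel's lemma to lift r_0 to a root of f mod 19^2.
r_1 = 60 (mod 361)

Hensel: r_{i+1} = r_i − f(r_i)/f′(r_i) mod 19^{i+2}, where f′(x) = 3x². Iterate:
  r_0 = 3 (mod 19)
  r_1 = 60 (mod 361)
Final: r = 60 with f(r) ≡ 0 mod 19^2.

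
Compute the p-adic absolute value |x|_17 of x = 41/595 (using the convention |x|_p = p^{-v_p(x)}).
|41/595|_17 = 17

Step 1 — compute v_17(x) by factoring powers of 17 out of the numerator and denominator: v_17(41/595) = -1. Step 2 — apply |x|_p = p^{-v_p(x)} = 17^{1} = 17.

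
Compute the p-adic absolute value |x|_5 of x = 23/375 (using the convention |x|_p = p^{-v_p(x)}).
|23/375|_5 = 125

Step 1 — compute v_5(x) by factoring powers of 5 out of the numerator and denominator: v_5(23/375) = -3. Step 2 — apply |x|_p = p^{-v_p(x)} = 5^{3} = 125.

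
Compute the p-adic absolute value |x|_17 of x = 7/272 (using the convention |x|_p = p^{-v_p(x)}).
|7/272|_17 = 17

Step 1 — compute v_17(x) by factoring powers of 17 out of the numerator and denominator: v_17(7/272) = -1. Step 2 — apply |x|_p = p^{-v_p(x)} = 17^{1} = 17.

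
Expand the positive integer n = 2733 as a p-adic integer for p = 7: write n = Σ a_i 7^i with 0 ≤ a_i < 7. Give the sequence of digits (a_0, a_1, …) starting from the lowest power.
(a_0, a_1, …) = (3, 5, 6, 0, 1)

Repeated division by 7 gives the digits low-to-high: 2733 = 3 + 5·7^1 + 6·7^2 + 1·7^4. Digit sequence: (3, 5, 6, 0, 1).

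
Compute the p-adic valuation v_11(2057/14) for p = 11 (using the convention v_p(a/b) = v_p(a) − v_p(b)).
v_11(2057/14) = 2

Factor powers of 11 from the numerator and denominator of the reduced fraction: 2057 = 11^2 · 17 and 14 = 11^0 · 14. Apply v_p(a/b) = v_p(a) − v_p(b): v_11(2057/14) = 2 − 0 = 2.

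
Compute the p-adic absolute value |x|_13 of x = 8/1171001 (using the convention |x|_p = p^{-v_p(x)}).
|8/1171001|_13 = 28561

Step 1 — compute v_13(x) by factoring powers of 13 out of the numerator and denominator: v_13(8/1171001) = -4. Step 2 — apply |x|_p = p^{-v_p(x)} = 13^{4} = 28561.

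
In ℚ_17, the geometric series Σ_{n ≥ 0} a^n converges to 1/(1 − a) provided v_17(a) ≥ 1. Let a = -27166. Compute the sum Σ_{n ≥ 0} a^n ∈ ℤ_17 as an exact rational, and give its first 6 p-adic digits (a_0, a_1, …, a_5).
Σ a^n = 1/(1 − a) = 1/27167;  first 6 digits = (1, 0, 8, 11, 12, 9)

v_17(a) = 2 ≥ 1, so the series converges in ℤ_17 to 1/(1 − a) = 1/(1 − (-27166)) = 1/27167. Expand this rational in ℤ_17: compute digits iteratively via d_i = x_i mod 17, x_{i+1} = (x_i − d_i)/17. The first 6 digits are (1, 0, 8, 11, 12, 9).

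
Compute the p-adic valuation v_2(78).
v_2(78) = 1

v_2(n) is the largest exponent k such that 2^k divides n. Factor out: 78 = 2^1 · 39. (Sign doesn't affect v_p.) So v_2(78) = 1.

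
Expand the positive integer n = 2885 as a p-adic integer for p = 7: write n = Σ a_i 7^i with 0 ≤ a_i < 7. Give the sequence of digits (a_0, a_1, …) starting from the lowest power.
(a_0, a_1, …) = (1, 6, 2, 1, 1)

Repeated division by 7 gives the digits low-to-high: 2885 = 1 + 6·7^1 + 2·7^2 + 1·7^3 + 1·7^4. Digit sequence: (1, 6, 2, 1, 1).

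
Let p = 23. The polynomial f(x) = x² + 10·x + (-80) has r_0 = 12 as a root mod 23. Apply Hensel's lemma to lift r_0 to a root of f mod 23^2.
r_1 = 380 (mod 529)

Hensel: r_{i+1} = r_i − f(r_i)·(f′(r_i))^{-1} mod 23^{i+2}, f′(x) = 2x + 10. Iterate:
  r_0 = 12 (mod 23)
  r_1 = 380 (mod 529)
Final: r = 380 satisfies f(r) ≡ 0 mod 23^2.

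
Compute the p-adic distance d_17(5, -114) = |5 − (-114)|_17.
d_17(5, -114) = 1/17

Step 1 — x − y = 5 − (-114) = 119. Step 2 — v_17(119) = 1 (factor: 119 = (17^1 · 7); the sign does not affect v_p). Step 3 — |x − y|_17 = 17^{-1} = 1/17.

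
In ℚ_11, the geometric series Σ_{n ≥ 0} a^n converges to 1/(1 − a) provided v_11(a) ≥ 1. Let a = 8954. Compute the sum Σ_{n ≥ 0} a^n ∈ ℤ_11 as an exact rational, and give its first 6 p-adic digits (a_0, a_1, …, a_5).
Σ a^n = 1/(1 − a) = -1/8953;  first 6 digits = (1, 0, 8, 6, 9, 2)

v_11(a) = 2 ≥ 1, so the series converges in ℤ_11 to 1/(1 − a) = 1/(1 − 8954) = -1/8953. Expand this rational in ℤ_11: compute digits iteratively via d_i = x_i mod 11, x_{i+1} = (x_i − d_i)/11. The first 6 digits are (1, 0, 8, 6, 9, 2).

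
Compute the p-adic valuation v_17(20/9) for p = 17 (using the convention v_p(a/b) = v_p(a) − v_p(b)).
v_17(20/9) = 0

Factor powers of 17 from the numerator and denominator of the reduced fraction: 20 = 17^0 · 20 and 9 = 17^0 · 9. Apply v_p(a/b) = v_p(a) − v_p(b): v_17(20/9) = 0 − 0 = 0.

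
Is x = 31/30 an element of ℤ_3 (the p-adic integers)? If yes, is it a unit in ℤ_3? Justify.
x ∉ ℤ_3 (v_3(x) = -1 < 0)

ℤ_3 = {x ∈ ℚ_3 : v_3(x) ≥ 0} and ℤ_3^× = {x ∈ ℤ_3 : v_3(x) = 0}. Here v_3(31/30) = v_3(num) − v_3(den) = -1; compare against these criteria.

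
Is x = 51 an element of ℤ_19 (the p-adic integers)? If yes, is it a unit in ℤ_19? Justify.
x ∈ ℤ_19^× (unit); v_19(x) = 0

ℤ_19 = {x ∈ ℚ_19 : v_19(x) ≥ 0} and ℤ_19^× = {x ∈ ℤ_19 : v_19(x) = 0}. Here v_19(51) = v_19(num) − v_19(den) = 0; compare against these criteria.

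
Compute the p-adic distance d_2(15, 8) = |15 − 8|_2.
d_2(15, 8) = 1

Step 1 — x − y = 15 − 8 = 7. Step 2 — v_2(7) = 0 (factor: 7 = (2^0 · 7); the sign does not affect v_p). Step 3 — |x − y|_2 = 2^{0} = 1.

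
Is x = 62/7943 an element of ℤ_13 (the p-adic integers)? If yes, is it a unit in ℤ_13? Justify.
x ∉ ℤ_13 (v_13(x) = -2 < 0)

ℤ_13 = {x ∈ ℚ_13 : v_13(x) ≥ 0} and ℤ_13^× = {x ∈ ℤ_13 : v_13(x) = 0}. Here v_13(62/7943) = v_13(num) − v_13(den) = -2; compare against these criteria.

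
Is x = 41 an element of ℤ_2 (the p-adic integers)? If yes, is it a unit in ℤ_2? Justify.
x ∈ ℤ_2^× (unit); v_2(x) = 0

ℤ_2 = {x ∈ ℚ_2 : v_2(x) ≥ 0} and ℤ_2^× = {x ∈ ℤ_2 : v_2(x) = 0}. Here v_2(41) = v_2(num) − v_2(den) = 0; compare against these criteria.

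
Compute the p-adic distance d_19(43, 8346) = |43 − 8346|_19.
d_19(43, 8346) = 1/361

Step 1 — x − y = 43 − 8346 = -8303. Step 2 — v_19(-8303) = 2 (factor: -8303 = −(19^2 · 23); the sign does not affect v_p). Step 3 — |x − y|_19 = 19^{-2} = 1/361.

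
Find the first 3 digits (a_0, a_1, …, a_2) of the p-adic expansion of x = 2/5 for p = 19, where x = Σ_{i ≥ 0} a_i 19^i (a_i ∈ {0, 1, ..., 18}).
(a_0, …, a_2) = (8, 11, 7)

v_19(2/5) = 0 (numerator and denominator both coprime to 19), so x ∈ ℤ_19^×. Compute digits iteratively via a_i = x_i mod 19, x_{i+1} = (x_i − a_i)/19, with x_0 = x:
  x_0 = 2/5;  a_0 = 8;  x_1 = (x_0 − 8)/19 = -2/5
  x_1 = -2/5;  a_1 = 11;  x_2 = (x_1 − 11)/19 = -3/5
  x_2 = -3/5;  a_2 = 7;  x_3 = (x_2 − 7)/19 = -2/5
Digits: (8, 11, 7).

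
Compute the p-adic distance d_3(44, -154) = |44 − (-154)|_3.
d_3(44, -154) = 1/9

Step 1 — x − y = 44 − (-154) = 198. Step 2 — v_3(198) = 2 (factor: 198 = (3^2 · 22); the sign does not affect v_p). Step 3 — |x − y|_3 = 3^{-2} = 1/9.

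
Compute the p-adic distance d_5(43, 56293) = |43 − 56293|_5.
d_5(43, 56293) = 1/3125

Step 1 — x − y = 43 − 56293 = -56250. Step 2 — v_5(-56250) = 5 (factor: -56250 = −(5^5 · 18); the sign does not affect v_p). Step 3 — |x − y|_5 = 5^{-5} = 1/3125.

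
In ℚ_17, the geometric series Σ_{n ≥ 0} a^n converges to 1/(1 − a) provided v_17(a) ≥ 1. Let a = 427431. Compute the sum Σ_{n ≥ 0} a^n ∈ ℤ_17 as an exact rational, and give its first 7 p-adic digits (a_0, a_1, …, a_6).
Σ a^n = 1/(1 − a) = -1/427430;  first 7 digits = (1, 0, 0, 2, 5, 0, 4)

v_17(a) = 3 ≥ 1, so the series converges in ℤ_17 to 1/(1 − a) = 1/(1 − 427431) = -1/427430. Expand this rational in ℤ_17: compute digits iteratively via d_i = x_i mod 17, x_{i+1} = (x_i − d_i)/17. The first 7 digits are (1, 0, 0, 2, 5, 0, 4).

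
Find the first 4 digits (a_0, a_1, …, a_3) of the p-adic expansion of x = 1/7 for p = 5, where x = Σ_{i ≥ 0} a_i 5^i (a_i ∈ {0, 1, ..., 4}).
(a_0, …, a_3) = (3, 3, 0, 2)

v_5(1/7) = 0 (numerator and denominator both coprime to 5), so x ∈ ℤ_5^×. Compute digits iteratively via a_i = x_i mod 5, x_{i+1} = (x_i − a_i)/5, with x_0 = x:
  x_0 = 1/7;  a_0 = 3;  x_1 = (x_0 − 3)/5 = -4/7
  x_1 = -4/7;  a_1 = 3;  x_2 = (x_1 − 3)/5 = -5/7
  x_2 = -5/7;  a_2 = 0;  x_3 = (x_2 − 0)/5 = -1/7
  x_3 = -1/7;  a_3 = 2;  x_4 = (x_3 − 2)/5 = -3/7
Digits: (3, 3, 0, 2).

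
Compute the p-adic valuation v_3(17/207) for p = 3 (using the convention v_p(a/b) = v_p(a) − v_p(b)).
v_3(17/207) = -2

Factor powers of 3 from the numerator and denominator of the reduced fraction: 17 = 3^0 · 17 and 207 = 3^2 · 23. Apply v_p(a/b) = v_p(a) − v_p(b): v_3(17/207) = 0 − 2 = -2.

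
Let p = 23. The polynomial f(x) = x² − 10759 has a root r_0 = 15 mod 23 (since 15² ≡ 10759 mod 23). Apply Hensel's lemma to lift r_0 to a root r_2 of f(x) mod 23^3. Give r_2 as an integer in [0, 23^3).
r_2 = 613 (mod 12167)

Hensel's recurrence: r_{i+1} = r_i − f(r_i)·(f′(r_i))^{-1} mod 23^{i+2}, with f′(x) = 2x. Iterate:
  r_0 = 15 (mod 23)
  r_1 = 84 (mod 529)
  r_2 = 613 (mod 12167)
Final: r_2 = 613, and one checks f(r_2) ≡ 0 mod 23^3.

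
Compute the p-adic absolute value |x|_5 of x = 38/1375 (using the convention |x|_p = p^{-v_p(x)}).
|38/1375|_5 = 125

Step 1 — compute v_5(x) by factoring powers of 5 out of the numerator and denominator: v_5(38/1375) = -3. Step 2 — apply |x|_p = p^{-v_p(x)} = 5^{3} = 125.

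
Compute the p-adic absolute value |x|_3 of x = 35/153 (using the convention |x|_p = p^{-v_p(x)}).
|35/153|_3 = 9

Step 1 — compute v_3(x) by factoring powers of 3 out of the numerator and denominator: v_3(35/153) = -2. Step 2 — apply |x|_p = p^{-v_p(x)} = 3^{2} = 9.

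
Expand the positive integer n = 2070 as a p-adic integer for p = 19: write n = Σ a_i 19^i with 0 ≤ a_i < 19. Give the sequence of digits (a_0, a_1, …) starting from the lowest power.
(a_0, a_1, …) = (18, 13, 5)

Repeated division by 19 gives the digits low-to-high: 2070 = 18 + 13·19^1 + 5·19^2. Digit sequence: (18, 13, 5).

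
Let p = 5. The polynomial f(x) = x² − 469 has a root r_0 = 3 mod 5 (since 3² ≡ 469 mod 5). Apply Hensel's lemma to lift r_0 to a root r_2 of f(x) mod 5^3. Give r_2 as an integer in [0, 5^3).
r_2 = 63 (mod 125)

Hensel's recurrence: r_{i+1} = r_i − f(r_i)·(f′(r_i))^{-1} mod 5^{i+2}, with f′(x) = 2x. Iterate:
  r_0 = 3 (mod 5)
  r_1 = 13 (mod 25)
  r_2 = 63 (mod 125)
Final: r_2 = 63, and one checks f(r_2) ≡ 0 mod 5^3.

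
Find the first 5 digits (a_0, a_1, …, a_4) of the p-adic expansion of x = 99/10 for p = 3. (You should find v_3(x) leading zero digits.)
(a_0, …, a_4) = (0, 0, 2, 0, 2)

v_3(99/10) = 2, so a_0 = ... = a_1 = 0. Factor out: x = 3^2 · u with u = 11/10 a unit in ℤ_3. Expand u iteratively via a_{v+i} = u_i mod 3, u_{i+1} = (u_i − a_{v+i})/3:
  u_0 = 11/10;  a_2 = 2;  u_1 = (u_0 − 2)/3 = -3/10
  u_1 = -3/10;  a_3 = 0;  u_2 = (u_1 − 0)/3 = -1/10
  u_2 = -1/10;  a_4 = 2;  u_3 = (u_2 − 2)/3 = -7/10
Digits: (0, 0, 2, 0, 2).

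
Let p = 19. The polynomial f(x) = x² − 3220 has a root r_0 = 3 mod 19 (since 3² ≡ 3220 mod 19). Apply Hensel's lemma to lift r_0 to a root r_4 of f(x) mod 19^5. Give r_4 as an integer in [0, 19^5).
r_4 = 1519927 (mod 2476099)

Hensel's recurrence: r_{i+1} = r_i − f(r_i)·(f′(r_i))^{-1} mod 19^{i+2}, with f′(x) = 2x. Iterate:
  r_0 = 3 (mod 19)
  r_1 = 117 (mod 361)
  r_2 = 4088 (mod 6859)
  r_3 = 86396 (mod 130321)
  r_4 = 1519927 (mod 2476099)
Final: r_4 = 1519927, and one checks f(r_4) ≡ 0 mod 19^5.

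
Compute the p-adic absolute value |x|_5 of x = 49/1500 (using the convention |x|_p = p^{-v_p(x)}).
|49/1500|_5 = 125

Step 1 — compute v_5(x) by factoring powers of 5 out of the numerator and denominator: v_5(49/1500) = -3. Step 2 — apply |x|_p = p^{-v_p(x)} = 5^{3} = 125.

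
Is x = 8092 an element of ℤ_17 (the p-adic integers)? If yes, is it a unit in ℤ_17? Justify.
x ∈ ℤ_17 but not a unit; v_17(x) = 2 > 0

ℤ_17 = {x ∈ ℚ_17 : v_17(x) ≥ 0} and ℤ_17^× = {x ∈ ℤ_17 : v_17(x) = 0}. Here v_17(8092) = v_17(num) − v_17(den) = 2; compare against these criteria.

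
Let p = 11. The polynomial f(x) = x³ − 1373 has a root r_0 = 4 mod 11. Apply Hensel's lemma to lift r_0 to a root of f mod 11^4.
r_3 = 5625 (mod 14641)

Hensel: r_{i+1} = r_i − f(r_i)/f′(r_i) mod 11^{i+2}, where f′(x) = 3x². Iterate:
  r_0 = 4 (mod 11)
  r_1 = 59 (mod 121)
  r_2 = 301 (mod 1331)
  r_3 = 5625 (mod 14641)
Final: r = 5625 with f(r) ≡ 0 mod 11^4.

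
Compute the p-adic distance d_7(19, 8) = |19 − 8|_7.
d_7(19, 8) = 1

Step 1 — x − y = 19 − 8 = 11. Step 2 — v_7(11) = 0 (factor: 11 = (7^0 · 11); the sign does not affect v_p). Step 3 — |x − y|_7 = 7^{0} = 1.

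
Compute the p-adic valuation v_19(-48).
v_19(-48) = 0

v_19(n) is the largest exponent k such that 19^k divides n. Factor out: -48 = -19^0 · 48. (Sign doesn't affect v_p.) So v_19(-48) = 0.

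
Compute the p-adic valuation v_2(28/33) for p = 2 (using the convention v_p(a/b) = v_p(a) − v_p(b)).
v_2(28/33) = 2

Factor powers of 2 from the numerator and denominator of the reduced fraction: 28 = 2^2 · 7 and 33 = 2^0 · 33. Apply v_p(a/b) = v_p(a) − v_p(b): v_2(28/33) = 2 − 0 = 2.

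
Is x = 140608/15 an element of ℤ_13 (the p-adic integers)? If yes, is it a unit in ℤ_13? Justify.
x ∈ ℤ_13 but not a unit; v_13(x) = 3 > 0

ℤ_13 = {x ∈ ℚ_13 : v_13(x) ≥ 0} and ℤ_13^× = {x ∈ ℤ_13 : v_13(x) = 0}. Here v_13(140608/15) = v_13(num) − v_13(den) = 3; compare against these criteria.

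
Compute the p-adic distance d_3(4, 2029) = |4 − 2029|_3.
d_3(4, 2029) = 1/81

Step 1 — x − y = 4 − 2029 = -2025. Step 2 — v_3(-2025) = 4 (factor: -2025 = −(3^4 · 25); the sign does not affect v_p). Step 3 — |x − y|_3 = 3^{-4} = 1/81.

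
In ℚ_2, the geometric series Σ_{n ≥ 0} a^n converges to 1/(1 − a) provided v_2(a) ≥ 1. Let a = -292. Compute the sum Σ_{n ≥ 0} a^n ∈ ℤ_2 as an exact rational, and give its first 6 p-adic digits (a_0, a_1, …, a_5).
Σ a^n = 1/(1 − a) = 1/293;  first 6 digits = (1, 0, 1, 1, 0, 1)

v_2(a) = 2 ≥ 1, so the series converges in ℤ_2 to 1/(1 − a) = 1/(1 − (-292)) = 1/293. Expand this rational in ℤ_2: compute digits iteratively via d_i = x_i mod 2, x_{i+1} = (x_i − d_i)/2. The first 6 digits are (1, 0, 1, 1, 0, 1).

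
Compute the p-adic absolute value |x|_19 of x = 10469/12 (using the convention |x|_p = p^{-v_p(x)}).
|10469/12|_19 = 1/361

Step 1 — compute v_19(x) by factoring powers of 19 out of the numerator and denominator: v_19(10469/12) = 2. Step 2 — apply |x|_p = p^{-v_p(x)} = 19^{-2} = 1/361.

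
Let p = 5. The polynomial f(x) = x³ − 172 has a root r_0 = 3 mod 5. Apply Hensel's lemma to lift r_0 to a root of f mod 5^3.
r_2 = 63 (mod 125)

Hensel: r_{i+1} = r_i − f(r_i)/f′(r_i) mod 5^{i+2}, where f′(x) = 3x². Iterate:
  r_0 = 3 (mod 5)
  r_1 = 13 (mod 25)
  r_2 = 63 (mod 125)
Final: r = 63 with f(r) ≡ 0 mod 5^3.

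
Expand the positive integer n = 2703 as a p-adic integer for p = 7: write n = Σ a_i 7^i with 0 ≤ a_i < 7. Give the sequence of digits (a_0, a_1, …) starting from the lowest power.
(a_0, a_1, …) = (1, 1, 6, 0, 1)

Repeated division by 7 gives the digits low-to-high: 2703 = 1 + 1·7^1 + 6·7^2 + 1·7^4. Digit sequence: (1, 1, 6, 0, 1).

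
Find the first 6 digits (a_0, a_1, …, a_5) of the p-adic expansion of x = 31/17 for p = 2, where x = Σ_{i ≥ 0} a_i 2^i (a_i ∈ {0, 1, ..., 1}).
(a_0, …, a_5) = (1, 1, 1, 1, 0, 1)

v_2(31/17) = 0 (numerator and denominator both coprime to 2), so x ∈ ℤ_2^×. Compute digits iteratively via a_i = x_i mod 2, x_{i+1} = (x_i − a_i)/2, with x_0 = x:
  x_0 = 31/17;  a_0 = 1;  x_1 = (x_0 − 1)/2 = 7/17
  x_1 = 7/17;  a_1 = 1;  x_2 = (x_1 − 1)/2 = -5/17
  x_2 = -5/17;  a_2 = 1;  x_3 = (x_2 − 1)/2 = -11/17
  x_3 = -11/17;  a_3 = 1;  x_4 = (x_3 − 1)/2 = -14/17
  x_4 = -14/17;  a_4 = 0;  x_5 = (x_4 − 0)/2 = -7/17
  x_5 = -7/17;  a_5 = 1;  x_6 = (x_5 − 1)/2 = -12/17
Digits: (1, 1, 1, 1, 0, 1).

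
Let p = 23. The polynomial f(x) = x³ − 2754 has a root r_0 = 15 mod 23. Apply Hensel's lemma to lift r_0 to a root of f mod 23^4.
r_3 = 55284 (mod 279841)

Hensel: r_{i+1} = r_i − f(r_i)/f′(r_i) mod 23^{i+2}, where f′(x) = 3x². Iterate:
  r_0 = 15 (mod 23)
  r_1 = 268 (mod 529)
  r_2 = 6616 (mod 12167)
  r_3 = 55284 (mod 279841)
Final: r = 55284 with f(r) ≡ 0 mod 23^4.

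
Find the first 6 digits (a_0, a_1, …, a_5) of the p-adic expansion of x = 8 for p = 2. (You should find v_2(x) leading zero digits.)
(a_0, …, a_5) = (0, 0, 0, 1, 0, 0)

v_2(8) = 3, so a_0 = ... = a_2 = 0. Factor out: x = 2^3 · u with u = 1 a unit in ℤ_2. Expand u iteratively via a_{v+i} = u_i mod 2, u_{i+1} = (u_i − a_{v+i})/2:
  u_0 = 1;  a_3 = 1;  u_1 = (u_0 − 1)/2 = 0
  u_1 = 0;  a_4 = 0;  u_2 = (u_1 − 0)/2 = 0
  u_2 = 0;  a_5 = 0;  u_3 = (u_2 − 0)/2 = 0
Digits: (0, 0, 0, 1, 0, 0).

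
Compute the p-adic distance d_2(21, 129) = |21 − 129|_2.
d_2(21, 129) = 1/4

Step 1 — x − y = 21 − 129 = -108. Step 2 — v_2(-108) = 2 (factor: -108 = −(2^2 · 27); the sign does not affect v_p). Step 3 — |x − y|_2 = 2^{-2} = 1/4.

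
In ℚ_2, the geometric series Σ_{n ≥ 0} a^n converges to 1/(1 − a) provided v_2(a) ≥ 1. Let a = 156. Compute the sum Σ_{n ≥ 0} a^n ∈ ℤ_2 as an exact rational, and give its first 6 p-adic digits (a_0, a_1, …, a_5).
Σ a^n = 1/(1 − a) = -1/155;  first 6 digits = (1, 0, 1, 1, 0, 1)

v_2(a) = 2 ≥ 1, so the series converges in ℤ_2 to 1/(1 − a) = 1/(1 − 156) = -1/155. Expand this rational in ℤ_2: compute digits iteratively via d_i = x_i mod 2, x_{i+1} = (x_i − d_i)/2. The first 6 digits are (1, 0, 1, 1, 0, 1).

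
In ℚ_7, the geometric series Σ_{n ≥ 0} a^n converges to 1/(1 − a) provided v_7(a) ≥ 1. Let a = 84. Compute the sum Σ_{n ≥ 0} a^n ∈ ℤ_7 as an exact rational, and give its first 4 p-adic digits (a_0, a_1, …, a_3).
Σ a^n = 1/(1 − a) = -1/83;  first 4 digits = (1, 5, 5, 5)

v_7(a) = 1 ≥ 1, so the series converges in ℤ_7 to 1/(1 − a) = 1/(1 − 84) = -1/83. Expand this rational in ℤ_7: compute digits iteratively via d_i = x_i mod 7, x_{i+1} = (x_i − d_i)/7. The first 4 digits are (1, 5, 5, 5).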